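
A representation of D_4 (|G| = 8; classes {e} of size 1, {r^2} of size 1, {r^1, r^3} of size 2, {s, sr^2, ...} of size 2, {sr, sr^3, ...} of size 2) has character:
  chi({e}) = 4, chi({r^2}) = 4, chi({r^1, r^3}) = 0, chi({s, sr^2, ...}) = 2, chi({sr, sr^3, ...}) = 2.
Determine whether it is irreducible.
Not irreducible (reducible): <chi, chi> = 6 > 1.

Why: <chi, chi> = (1/|G|) sum_C |C| * |chi(C)|^2 = (1/8)[1*|4|^2 + 1*|4|^2 + 2*|0|^2 + 2*|2|^2 + 2*|2|^2]
  = (1/8)[(16) + (16) + (0) + (8) + (8)] = 48/8 = 6.
A character is irreducible iff <chi, chi> = 1, so this representation is reducible.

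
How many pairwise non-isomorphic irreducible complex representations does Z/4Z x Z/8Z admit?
32

Working: The number of irreducible complex representations of a finite group equals its number of conjugacy classes. Z/4Z x Z/8Z is abelian of order 32, so every element is its own conjugacy class: 32 classes, so Z/4Z x Z/8Z (order 32) has exactly 32 irreducible complex representations.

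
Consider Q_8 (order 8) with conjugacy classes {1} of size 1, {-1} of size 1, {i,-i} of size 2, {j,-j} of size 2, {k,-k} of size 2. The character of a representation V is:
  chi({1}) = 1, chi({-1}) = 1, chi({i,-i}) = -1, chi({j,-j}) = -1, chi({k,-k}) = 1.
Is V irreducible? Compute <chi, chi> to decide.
Irreducible: <chi, chi> = 1.

Derivation: <chi, chi> = (1/|G|) sum_C |C| * |chi(C)|^2 = (1/8)[1*|1|^2 + 1*|1|^2 + 2*|-1|^2 + 2*|-1|^2 + 2*|1|^2]
  = (1/8)[(1) + (1) + (2) + (2) + (2)] = 8/8 = 1.
A character is irreducible iff <chi, chi> = 1, so this representation is irreducible.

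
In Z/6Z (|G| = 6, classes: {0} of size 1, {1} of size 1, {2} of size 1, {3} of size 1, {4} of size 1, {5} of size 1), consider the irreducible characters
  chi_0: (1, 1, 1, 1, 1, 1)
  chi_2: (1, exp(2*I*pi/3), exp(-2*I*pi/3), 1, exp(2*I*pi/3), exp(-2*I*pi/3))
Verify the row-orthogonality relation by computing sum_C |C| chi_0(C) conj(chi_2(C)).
Sum = 0; so <chi_0, chi_2> = 0 (distinct irreducibles are orthogonal).

Justification: Compute term by term over conjugacy classes (|C| * chi_0(C) * conj(chi_2(C))):
  1*(1)*conj(1) + 1*(1)*conj(exp(2*I*pi/3)) + 1*(1)*conj(exp(-2*I*pi/3)) + 1*(1)*conj(1) + 1*(1)*conj(exp(2*I*pi/3)) + 1*(1)*conj(exp(-2*I*pi/3))
  = (1) + (exp(-2*I*pi/3)) + (exp(2*I*pi/3)) + (1) + (exp(-2*I*pi/3)) + (exp(2*I*pi/3))
  = 0.
(Exp terms are combined using exp(i*s)*conj(exp(i*t)) = exp(i*(s-t)), and sums of them are collapsed using the identity that for every m > 1 the m distinct m-th roots of unity sum to 0, e.g. 1 + exp(2*I*pi/3) + exp(-2*I*pi/3) = 0.)
Dividing by |G| = 6 gives 0/6 = 0, matching the row-orthogonality relation <chi_0, chi_2> = [chi_0 = chi_2].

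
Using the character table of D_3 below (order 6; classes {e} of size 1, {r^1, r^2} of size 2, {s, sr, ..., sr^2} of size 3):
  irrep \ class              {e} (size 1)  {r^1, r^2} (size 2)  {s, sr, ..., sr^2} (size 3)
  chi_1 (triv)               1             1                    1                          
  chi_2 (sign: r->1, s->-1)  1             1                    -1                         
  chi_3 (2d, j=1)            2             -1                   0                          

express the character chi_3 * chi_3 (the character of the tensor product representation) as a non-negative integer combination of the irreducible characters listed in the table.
chi_3 tensor chi_3 = chi_1 + chi_2 + chi_3 (all other irreducibles have multiplicity 0).

Derivation: The character of a tensor product is the pointwise product (chi_3 * chi_3)(C) = chi_3(C) * chi_3(C):
  {e}: (2)*(2), {r^1, r^2}: (-1)*(-1), {s, sr, ..., sr^2}: (0)*(0)
so (chi_3 * chi_3) takes values
  {e} -> 4, {r^1, r^2} -> 1, {s, sr, ..., sr^2} -> 0.
Now take the inner product of this character with each irreducible chi from the table, <chi_3*chi_3, chi> = (1/6) sum_C |C| (chi_3*chi_3)(C) conj(chi(C)):
  <chi_3*chi_3, chi_1> = (1/6)[1*(4)*conj(1) + 2*(1)*conj(1) + 3*(0)*conj(1)]
      = (1/6)[(4) + (2) + (0)] = 6/6 = 1
  <chi_3*chi_3, chi_2> = (1/6)[1*(4)*conj(1) + 2*(1)*conj(1) + 3*(0)*conj(-1)]
      = (1/6)[(4) + (2) + (0)] = 6/6 = 1
  <chi_3*chi_3, chi_3> = (1/6)[1*(4)*conj(2) + 2*(1)*conj(-1) + 3*(0)*conj(0)]
      = (1/6)[(8) + (-2) + (0)] = 6/6 = 1
Hence the multiplicities are chi_1: 1, chi_2: 1, chi_3: 1. Dimension check: dim(chi_3)*dim(chi_3) = 2*2 = 4 and sum (mult * dim) = 1*1 + 1*1 + 1*2 = 4.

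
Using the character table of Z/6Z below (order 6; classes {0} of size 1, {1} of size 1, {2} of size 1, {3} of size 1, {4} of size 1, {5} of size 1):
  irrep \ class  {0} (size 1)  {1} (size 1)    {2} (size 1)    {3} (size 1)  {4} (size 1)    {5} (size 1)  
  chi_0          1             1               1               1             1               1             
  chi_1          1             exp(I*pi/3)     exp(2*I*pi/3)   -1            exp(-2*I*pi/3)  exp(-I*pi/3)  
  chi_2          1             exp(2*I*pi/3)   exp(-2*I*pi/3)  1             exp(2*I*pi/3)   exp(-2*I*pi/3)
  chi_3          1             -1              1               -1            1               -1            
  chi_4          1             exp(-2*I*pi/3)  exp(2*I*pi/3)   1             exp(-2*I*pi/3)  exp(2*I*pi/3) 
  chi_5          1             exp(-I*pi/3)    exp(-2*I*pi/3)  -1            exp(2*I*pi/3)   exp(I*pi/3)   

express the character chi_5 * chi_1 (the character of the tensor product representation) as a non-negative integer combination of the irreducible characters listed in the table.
chi_5 tensor chi_1 = chi_0 (all other irreducibles have multiplicity 0).

Solution. The character of a tensor product is the pointwise product (chi_5 * chi_1)(C) = chi_5(C) * chi_1(C):
  {0}: (1)*(1), {1}: (exp(-I*pi/3))*(exp(I*pi/3)), {2}: (exp(-2*I*pi/3))*(exp(2*I*pi/3)), {3}: (-1)*(-1), {4}: (exp(2*I*pi/3))*(exp(-2*I*pi/3)), {5}: (exp(I*pi/3))*(exp(-I*pi/3))
so (chi_5 * chi_1) takes values
  {0} -> 1, {1} -> 1, {2} -> 1, {3} -> 1, {4} -> 1, {5} -> 1.
Now take the inner product of this character with each irreducible chi from the table, <chi_5*chi_1, chi> = (1/6) sum_C |C| (chi_5*chi_1)(C) conj(chi(C)):
  <chi_5*chi_1, chi_0> = (1/6)[1*(1)*conj(1) + 1*(1)*conj(1) + 1*(1)*conj(1) + 1*(1)*conj(1) + 1*(1)*conj(1) + 1*(1)*conj(1)]
      = (1/6)[(1) + (1) + (1) + (1) + (1) + (1)] = 6/6 = 1
  <chi_5*chi_1, chi_1> = (1/6)[1*(1)*conj(1) + 1*(1)*conj(exp(I*pi/3)) + 1*(1)*conj(exp(2*I*pi/3)) + 1*(1)*conj(-1) + 1*(1)*conj(exp(-2*I*pi/3)) + 1*(1)*conj(exp(-I*pi/3))]
      = (1/6)[(1) + (exp(-I*pi/3)) + (exp(-2*I*pi/3)) + (-1) + (exp(2*I*pi/3)) + (exp(I*pi/3))] = 0/6 = 0
  <chi_5*chi_1, chi_2> = (1/6)[1*(1)*conj(1) + 1*(1)*conj(exp(2*I*pi/3)) + 1*(1)*conj(exp(-2*I*pi/3)) + 1*(1)*conj(1) + 1*(1)*conj(exp(2*I*pi/3)) + 1*(1)*conj(exp(-2*I*pi/3))]
      = (1/6)[(1) + (exp(-2*I*pi/3)) + (exp(2*I*pi/3)) + (1) + (exp(-2*I*pi/3)) + (exp(2*I*pi/3))] = 0/6 = 0
  <chi_5*chi_1, chi_3> = (1/6)[1*(1)*conj(1) + 1*(1)*conj(-1) + 1*(1)*conj(1) + 1*(1)*conj(-1) + 1*(1)*conj(1) + 1*(1)*conj(-1)]
      = (1/6)[(1) + (-1) + (1) + (-1) + (1) + (-1)] = 0/6 = 0
  <chi_5*chi_1, chi_4> = (1/6)[1*(1)*conj(1) + 1*(1)*conj(exp(-2*I*pi/3)) + 1*(1)*conj(exp(2*I*pi/3)) + 1*(1)*conj(1) + 1*(1)*conj(exp(-2*I*pi/3)) + 1*(1)*conj(exp(2*I*pi/3))]
      = (1/6)[(1) + (exp(2*I*pi/3)) + (exp(-2*I*pi/3)) + (1) + (exp(2*I*pi/3)) + (exp(-2*I*pi/3))] = 0/6 = 0
  <chi_5*chi_1, chi_5> = (1/6)[1*(1)*conj(1) + 1*(1)*conj(exp(-I*pi/3)) + 1*(1)*conj(exp(-2*I*pi/3)) + 1*(1)*conj(-1) + 1*(1)*conj(exp(2*I*pi/3)) + 1*(1)*conj(exp(I*pi/3))]
      = (1/6)[(1) + (exp(I*pi/3)) + (exp(2*I*pi/3)) + (-1) + (exp(-2*I*pi/3)) + (exp(-I*pi/3))] = 0/6 = 0
(Exp terms are combined using exp(i*s)*conj(exp(i*t)) = exp(i*(s-t)), and sums of them are collapsed using the identity that for every m > 1 the m distinct m-th roots of unity sum to 0, e.g. 1 + exp(2*I*pi/3) + exp(-2*I*pi/3) = 0.)
Hence the multiplicities are chi_0: 1. Dimension check: dim(chi_5)*dim(chi_1) = 1*1 = 1 and sum (mult * dim) = 1*1 = 1.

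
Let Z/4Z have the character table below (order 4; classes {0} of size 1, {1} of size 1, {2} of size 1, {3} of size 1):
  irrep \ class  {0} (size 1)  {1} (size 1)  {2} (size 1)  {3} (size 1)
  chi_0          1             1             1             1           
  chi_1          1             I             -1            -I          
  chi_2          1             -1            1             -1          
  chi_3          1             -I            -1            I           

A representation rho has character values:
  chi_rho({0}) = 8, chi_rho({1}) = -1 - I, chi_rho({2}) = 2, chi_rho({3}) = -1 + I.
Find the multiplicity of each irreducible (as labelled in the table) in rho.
Multiplicities: chi_0: 2, chi_1: 1, chi_2: 3, chi_3: 2.

Use <chi_rho, chi> = (1/|G|) sum_C |C| * chi_rho(C) * conj(chi(C)) with |G| = 4 for each irreducible chi in the table:
  <chi_rho, chi_0> = (1/4)[1*(8)*conj(1) + 1*(-1 - I)*conj(1) + 1*(2)*conj(1) + 1*(-1 + I)*conj(1)]
      = (1/4)[(8) + (-1 - I) + (2) + (-1 + I)] = 8/4 = 2
  <chi_rho, chi_1> = (1/4)[1*(8)*conj(1) + 1*(-1 - I)*conj(I) + 1*(2)*conj(-1) + 1*(-1 + I)*conj(-I)]
      = (1/4)[(8) + (-1 + I) + (-2) + (-1 - I)] = 4/4 = 1
  <chi_rho, chi_2> = (1/4)[1*(8)*conj(1) + 1*(-1 - I)*conj(-1) + 1*(2)*conj(1) + 1*(-1 + I)*conj(-1)]
      = (1/4)[(8) + (1 + I) + (2) + (1 - I)] = 12/4 = 3
  <chi_rho, chi_3> = (1/4)[1*(8)*conj(1) + 1*(-1 - I)*conj(-I) + 1*(2)*conj(-1) + 1*(-1 + I)*conj(I)]
      = (1/4)[(8) + (1 - I) + (-2) + (1 + I)] = 8/4 = 2
(Exp terms are combined using exp(i*s)*conj(exp(i*t)) = exp(i*(s-t)), and sums of them are collapsed using the identity that for every m > 1 the m distinct m-th roots of unity sum to 0, e.g. 1 + exp(2*I*pi/3) + exp(-2*I*pi/3) = 0.)
Dimension check: dim(rho) = sum (mult * dim) = 2*1 + 1*1 + 3*1 + 2*1 = 8 = chi_rho(e) = 8.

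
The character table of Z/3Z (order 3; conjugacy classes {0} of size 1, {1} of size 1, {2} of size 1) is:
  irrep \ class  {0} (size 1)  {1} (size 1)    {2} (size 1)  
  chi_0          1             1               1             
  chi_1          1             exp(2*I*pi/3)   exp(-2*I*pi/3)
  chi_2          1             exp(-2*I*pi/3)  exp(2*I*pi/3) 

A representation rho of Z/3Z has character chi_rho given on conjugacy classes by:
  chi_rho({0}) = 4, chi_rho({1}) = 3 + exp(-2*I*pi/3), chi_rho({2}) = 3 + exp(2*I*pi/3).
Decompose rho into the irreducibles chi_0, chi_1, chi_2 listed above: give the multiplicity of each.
Multiplicities: chi_0: 3, chi_1: 0, chi_2: 1.

Explanation: Use <chi_rho, chi> = (1/|G|) sum_C |C| * chi_rho(C) * conj(chi(C)) with |G| = 3 for each irreducible chi in the table:
  <chi_rho, chi_0> = (1/3)[1*(4)*conj(1) + 1*(3 + exp(-2*I*pi/3))*conj(1) + 1*(3 + exp(2*I*pi/3))*conj(1)]
      = (1/3)[(4) + (3 + exp(-2*I*pi/3)) + (3 + exp(2*I*pi/3))] = 9/3 = 3
  <chi_rho, chi_1> = (1/3)[1*(4)*conj(1) + 1*(3 + exp(-2*I*pi/3))*conj(exp(2*I*pi/3)) + 1*(3 + exp(2*I*pi/3))*conj(exp(-2*I*pi/3))]
      = (1/3)[(4) + (3*exp(-2*I*pi/3) + exp(2*I*pi/3)) + (exp(-2*I*pi/3) + 3*exp(2*I*pi/3))] = 0/3 = 0
  <chi_rho, chi_2> = (1/3)[1*(4)*conj(1) + 1*(3 + exp(-2*I*pi/3))*conj(exp(-2*I*pi/3)) + 1*(3 + exp(2*I*pi/3))*conj(exp(2*I*pi/3))]
      = (1/3)[(4) + (1 + 3*exp(2*I*pi/3)) + (1 + 3*exp(-2*I*pi/3))] = 3/3 = 1
(Exp terms are combined using exp(i*s)*conj(exp(i*t)) = exp(i*(s-t)), and sums of them are collapsed using the identity that for every m > 1 the m distinct m-th roots of unity sum to 0, e.g. 1 + exp(2*I*pi/3) + exp(-2*I*pi/3) = 0.)
Dimension check: dim(rho) = sum (mult * dim) = 3*1 + 0*1 + 1*1 = 4 = chi_rho(e) = 4.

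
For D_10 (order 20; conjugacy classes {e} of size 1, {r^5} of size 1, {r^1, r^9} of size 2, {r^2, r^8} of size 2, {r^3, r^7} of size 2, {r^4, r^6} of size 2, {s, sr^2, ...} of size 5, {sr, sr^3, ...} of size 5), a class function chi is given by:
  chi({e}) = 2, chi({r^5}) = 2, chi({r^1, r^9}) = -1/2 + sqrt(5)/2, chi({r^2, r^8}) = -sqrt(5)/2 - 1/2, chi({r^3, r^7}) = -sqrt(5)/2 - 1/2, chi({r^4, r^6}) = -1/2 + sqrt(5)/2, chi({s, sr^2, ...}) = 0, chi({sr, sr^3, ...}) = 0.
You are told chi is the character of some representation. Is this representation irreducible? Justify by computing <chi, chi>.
Irreducible: <chi, chi> = 1.

Justification: <chi, chi> = (1/|G|) sum_C |C| * |chi(C)|^2 = (1/20)[1*|2|^2 + 1*|2|^2 + 2*|-1/2 + sqrt(5)/2|^2 + 2*|-sqrt(5)/2 - 1/2|^2 + 2*|-sqrt(5)/2 - 1/2|^2 + 2*|-1/2 + sqrt(5)/2|^2 + 5*|0|^2 + 5*|0|^2]
  = (1/20)[(4) + (4) + (3 - sqrt(5)) + (sqrt(5) + 3) + (sqrt(5) + 3) + (3 - sqrt(5)) + (0) + (0)] = 20/20 = 1.
A character is irreducible iff <chi, chi> = 1, so this representation is irreducible.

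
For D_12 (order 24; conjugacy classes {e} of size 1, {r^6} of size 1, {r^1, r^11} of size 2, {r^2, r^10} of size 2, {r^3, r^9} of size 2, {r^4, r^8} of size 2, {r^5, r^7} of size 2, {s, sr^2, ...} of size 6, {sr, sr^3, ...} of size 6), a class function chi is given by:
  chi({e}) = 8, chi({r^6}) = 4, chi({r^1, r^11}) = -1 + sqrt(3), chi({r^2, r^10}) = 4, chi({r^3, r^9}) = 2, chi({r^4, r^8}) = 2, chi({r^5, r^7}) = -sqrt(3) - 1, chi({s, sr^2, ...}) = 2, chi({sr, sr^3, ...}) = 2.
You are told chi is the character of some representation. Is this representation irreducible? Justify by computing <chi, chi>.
Not irreducible (reducible): <chi, chi> = 8 > 1.

Reasoning: <chi, chi> = (1/|G|) sum_C |C| * |chi(C)|^2 = (1/24)[1*|8|^2 + 1*|4|^2 + 2*|-1 + sqrt(3)|^2 + 2*|4|^2 + 2*|2|^2 + 2*|2|^2 + 2*|-sqrt(3) - 1|^2 + 6*|2|^2 + 6*|2|^2]
  = (1/24)[(64) + (16) + (8 - 4*sqrt(3)) + (32) + (8) + (8) + (4*sqrt(3) + 8) + (24) + (24)] = 192/24 = 8.
A character is irreducible iff <chi, chi> = 1, so this representation is reducible.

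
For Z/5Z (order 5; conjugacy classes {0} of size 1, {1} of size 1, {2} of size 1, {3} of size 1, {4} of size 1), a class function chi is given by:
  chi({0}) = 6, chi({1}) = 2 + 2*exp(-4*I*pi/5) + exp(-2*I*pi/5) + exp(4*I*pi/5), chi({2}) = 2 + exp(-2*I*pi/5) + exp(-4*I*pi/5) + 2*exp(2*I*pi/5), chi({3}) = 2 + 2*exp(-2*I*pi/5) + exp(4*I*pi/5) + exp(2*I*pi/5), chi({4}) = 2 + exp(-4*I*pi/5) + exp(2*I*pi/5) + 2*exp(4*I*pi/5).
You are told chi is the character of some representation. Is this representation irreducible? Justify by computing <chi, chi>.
Not irreducible (reducible): <chi, chi> = 10 > 1.

Explanation: <chi, chi> = (1/|G|) sum_C |C| * |chi(C)|^2 = (1/5)[1*|6|^2 + 1*|2 + 2*exp(-4*I*pi/5) + exp(-2*I*pi/5) + exp(4*I*pi/5)|^2 + 1*|2 + exp(-2*I*pi/5) + exp(-4*I*pi/5) + 2*exp(2*I*pi/5)|^2 + 1*|2 + 2*exp(-2*I*pi/5) + exp(4*I*pi/5) + exp(2*I*pi/5)|^2 + 1*|2 + exp(-4*I*pi/5) + exp(2*I*pi/5) + 2*exp(4*I*pi/5)|^2]
  = (1/5)[(36) + (10 + 6*exp(-2*I*pi/5) + 7*exp(-4*I*pi/5) + 7*exp(4*I*pi/5) + 6*exp(2*I*pi/5)) + (10 + 7*exp(-2*I*pi/5) + 6*exp(-4*I*pi/5) + 6*exp(4*I*pi/5) + 7*exp(2*I*pi/5)) + (10 + 7*exp(-2*I*pi/5) + 6*exp(-4*I*pi/5) + 6*exp(4*I*pi/5) + 7*exp(2*I*pi/5)) + (10 + 6*exp(-2*I*pi/5) + 7*exp(-4*I*pi/5) + 7*exp(4*I*pi/5) + 6*exp(2*I*pi/5))] = 50/5 = 10.
(Exp terms are combined using exp(i*s)*conj(exp(i*t)) = exp(i*(s-t)), and sums of them are collapsed using the identity that for every m > 1 the m distinct m-th roots of unity sum to 0, e.g. 1 + exp(2*I*pi/3) + exp(-2*I*pi/3) = 0.)
A character is irreducible iff <chi, chi> = 1, so this representation is reducible.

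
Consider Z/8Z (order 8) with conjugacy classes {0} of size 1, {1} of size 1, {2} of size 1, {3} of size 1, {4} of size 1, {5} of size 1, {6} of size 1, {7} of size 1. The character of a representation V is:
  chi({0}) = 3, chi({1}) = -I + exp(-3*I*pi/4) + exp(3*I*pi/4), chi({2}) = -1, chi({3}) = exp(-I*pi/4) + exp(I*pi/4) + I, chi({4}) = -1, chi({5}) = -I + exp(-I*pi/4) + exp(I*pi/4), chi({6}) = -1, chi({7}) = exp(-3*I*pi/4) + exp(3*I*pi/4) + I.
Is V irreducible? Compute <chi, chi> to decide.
Not irreducible (reducible): <chi, chi> = 3 > 1.

Solution. <chi, chi> = (1/|G|) sum_C |C| * |chi(C)|^2 = (1/8)[1*|3|^2 + 1*|-I + exp(-3*I*pi/4) + exp(3*I*pi/4)|^2 + 1*|-1|^2 + 1*|exp(-I*pi/4) + exp(I*pi/4) + I|^2 + 1*|-1|^2 + 1*|-I + exp(-I*pi/4) + exp(I*pi/4)|^2 + 1*|-1|^2 + 1*|exp(-3*I*pi/4) + exp(3*I*pi/4) + I|^2]
  = (1/8)[(9) + (3) + (1) + (3) + (1) + (3) + (1) + (3)] = 24/8 = 3.
(Exp terms are combined using exp(i*s)*conj(exp(i*t)) = exp(i*(s-t)), and sums of them are collapsed using the identity that for every m > 1 the m distinct m-th roots of unity sum to 0, e.g. 1 + exp(2*I*pi/3) + exp(-2*I*pi/3) = 0.)
A character is irreducible iff <chi, chi> = 1, so this representation is reducible.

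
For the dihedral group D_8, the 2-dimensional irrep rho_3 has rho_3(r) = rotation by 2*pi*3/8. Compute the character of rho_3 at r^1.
chi_{rho_3}(r^1) = 2*cos(2*pi*3*1/8) = -sqrt(2)

Working: rho_3(r^1) is rotation by angle 2*pi*3*1/8, whose trace is 2*cos(2*pi*3*1/8) = -sqrt(2).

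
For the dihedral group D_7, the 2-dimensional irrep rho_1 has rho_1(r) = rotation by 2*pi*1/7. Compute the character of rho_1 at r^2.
chi_{rho_1}(r^2) = 2*cos(2*pi*1*2/7) = -2*cos(3*pi/7)

Derivation: rho_1(r^2) is rotation by angle 2*pi*1*2/7, whose trace is 2*cos(2*pi*1*2/7) = -2*cos(3*pi/7).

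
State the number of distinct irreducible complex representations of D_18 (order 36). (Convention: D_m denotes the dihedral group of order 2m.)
12

Why: The number of irreducible complex representations of a finite group equals its number of conjugacy classes. D_18 has 12 conjugacy classes (n/2 + 3 for n even), so D_18 (order 36) has exactly 12 irreducible complex representations.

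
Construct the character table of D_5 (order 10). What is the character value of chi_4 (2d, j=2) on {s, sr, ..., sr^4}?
Conjugacy classes: {e} of size 1, {r^1, r^4} of size 2, {r^2, r^3} of size 2, {s, sr, ..., sr^4} of size 5.
Character table:
  irrep \ class              {e} (size 1)  {r^1, r^4} (size 2)  {r^2, r^3} (size 2)  {s, sr, ..., sr^4} (size 5)
  chi_1 (triv)               1             1                    1                    1                          
  chi_2 (sign: r->1, s->-1)  1             1                    1                    -1                         
  chi_3 (2d, j=1)            2             -1/2 + sqrt(5)/2     -sqrt(5)/2 - 1/2     0                          
  chi_4 (2d, j=2)            2             -sqrt(5)/2 - 1/2     -1/2 + sqrt(5)/2     0                          

Spot check: chi_4 (2d, j=2) on {s, sr, ..., sr^4} = 0.

Solution. D_5 has order 2*5 = 10 with 4 conjugacy classes, hence 4 irreducibles. Sum of squared dims 1 + 1 + 4 + 4 = 10 = |G|. Linear characters come from the abelianisation; the 2-dimensional irreps have character r^k -> 2*cos(2*pi*j*k/5), reflections -> 0.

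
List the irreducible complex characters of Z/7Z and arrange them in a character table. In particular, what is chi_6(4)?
Character table of Z/7Z (irreps indexed chi_0,...,chi_6 with chi_k(m) = zeta_7^(k*m), zeta_7 = exp(2*pi*i/7)):
  irrep \ class  {0} (size 1)  {1} (size 1)    {2} (size 1)    {3} (size 1)    {4} (size 1)    {5} (size 1)    {6} (size 1)  
  chi_0          1             1               1               1               1               1               1             
  chi_1          1             exp(2*I*pi/7)   exp(4*I*pi/7)   exp(6*I*pi/7)   exp(-6*I*pi/7)  exp(-4*I*pi/7)  exp(-2*I*pi/7)
  chi_2          1             exp(4*I*pi/7)   exp(-6*I*pi/7)  exp(-2*I*pi/7)  exp(2*I*pi/7)   exp(6*I*pi/7)   exp(-4*I*pi/7)
  chi_3          1             exp(6*I*pi/7)   exp(-2*I*pi/7)  exp(4*I*pi/7)   exp(-4*I*pi/7)  exp(2*I*pi/7)   exp(-6*I*pi/7)
  chi_4          1             exp(-6*I*pi/7)  exp(2*I*pi/7)   exp(-4*I*pi/7)  exp(4*I*pi/7)   exp(-2*I*pi/7)  exp(6*I*pi/7) 
  chi_5          1             exp(-4*I*pi/7)  exp(6*I*pi/7)   exp(2*I*pi/7)   exp(-2*I*pi/7)  exp(-6*I*pi/7)  exp(4*I*pi/7) 
  chi_6          1             exp(-2*I*pi/7)  exp(-4*I*pi/7)  exp(-6*I*pi/7)  exp(6*I*pi/7)   exp(4*I*pi/7)   exp(2*I*pi/7) 

Spot check: chi_6(4) = zeta_7^(6*4) = zeta_7^24 = exp(6*I*pi/7).

Justification: Z/7Z is abelian, so all 7 irreducible complex representations are 1-dimensional. They are given by chi_k(m) = zeta_7^(k*m) for k = 0,...,6. Row orthogonality: sum_m chi_k(m) conj(chi_l(m)) = 7 * [k = l].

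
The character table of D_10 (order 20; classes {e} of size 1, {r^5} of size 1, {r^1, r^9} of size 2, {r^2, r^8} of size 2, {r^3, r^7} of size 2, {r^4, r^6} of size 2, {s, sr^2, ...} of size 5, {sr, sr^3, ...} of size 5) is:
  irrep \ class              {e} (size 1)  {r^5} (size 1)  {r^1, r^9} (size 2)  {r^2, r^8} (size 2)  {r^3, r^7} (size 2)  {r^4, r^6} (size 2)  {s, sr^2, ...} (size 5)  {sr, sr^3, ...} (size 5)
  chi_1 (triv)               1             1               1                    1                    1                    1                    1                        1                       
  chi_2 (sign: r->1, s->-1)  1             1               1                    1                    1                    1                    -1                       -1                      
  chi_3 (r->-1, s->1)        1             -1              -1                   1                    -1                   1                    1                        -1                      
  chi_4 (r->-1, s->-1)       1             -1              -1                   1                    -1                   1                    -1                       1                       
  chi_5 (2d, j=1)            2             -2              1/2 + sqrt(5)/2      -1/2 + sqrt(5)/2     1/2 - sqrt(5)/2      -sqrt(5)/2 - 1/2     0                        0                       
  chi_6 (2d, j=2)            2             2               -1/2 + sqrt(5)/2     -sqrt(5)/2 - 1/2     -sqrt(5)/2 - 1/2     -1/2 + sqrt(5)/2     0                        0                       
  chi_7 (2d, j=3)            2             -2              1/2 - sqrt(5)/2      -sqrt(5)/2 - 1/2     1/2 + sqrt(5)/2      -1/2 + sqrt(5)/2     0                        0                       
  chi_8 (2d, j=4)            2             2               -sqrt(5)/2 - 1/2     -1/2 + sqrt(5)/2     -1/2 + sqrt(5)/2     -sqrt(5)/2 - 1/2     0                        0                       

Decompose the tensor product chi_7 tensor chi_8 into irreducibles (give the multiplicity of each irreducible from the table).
chi_7 tensor chi_8 = chi_5 + chi_7 (all other irreducibles have multiplicity 0).

Why: The character of a tensor product is the pointwise product (chi_7 * chi_8)(C) = chi_7(C) * chi_8(C):
  {e}: (2)*(2), {r^5}: (-2)*(2), {r^1, r^9}: (1/2 - sqrt(5)/2)*(-sqrt(5)/2 - 1/2), {r^2, r^8}: (-sqrt(5)/2 - 1/2)*(-1/2 + sqrt(5)/2), {r^3, r^7}: (1/2 + sqrt(5)/2)*(-1/2 + sqrt(5)/2), {r^4, r^6}: (-1/2 + sqrt(5)/2)*(-sqrt(5)/2 - 1/2), {s, sr^2, ...}: (0)*(0), {sr, sr^3, ...}: (0)*(0)
so (chi_7 * chi_8) takes values
  {e} -> 4, {r^5} -> -4, {r^1, r^9} -> 1, {r^2, r^8} -> -1, {r^3, r^7} -> 1, {r^4, r^6} -> -1, {s, sr^2, ...} -> 0, {sr, sr^3, ...} -> 0.
Now take the inner product of this character with each irreducible chi from the table, <chi_7*chi_8, chi> = (1/20) sum_C |C| (chi_7*chi_8)(C) conj(chi(C)):
  <chi_7*chi_8, chi_1> = (1/20)[1*(4)*conj(1) + 1*(-4)*conj(1) + 2*(1)*conj(1) + 2*(-1)*conj(1) + 2*(1)*conj(1) + 2*(-1)*conj(1) + 5*(0)*conj(1) + 5*(0)*conj(1)]
      = (1/20)[(4) + (-4) + (2) + (-2) + (2) + (-2) + (0) + (0)] = 0/20 = 0
  <chi_7*chi_8, chi_2> = (1/20)[1*(4)*conj(1) + 1*(-4)*conj(1) + 2*(1)*conj(1) + 2*(-1)*conj(1) + 2*(1)*conj(1) + 2*(-1)*conj(1) + 5*(0)*conj(-1) + 5*(0)*conj(-1)]
      = (1/20)[(4) + (-4) + (2) + (-2) + (2) + (-2) + (0) + (0)] = 0/20 = 0
  <chi_7*chi_8, chi_3> = (1/20)[1*(4)*conj(1) + 1*(-4)*conj(-1) + 2*(1)*conj(-1) + 2*(-1)*conj(1) + 2*(1)*conj(-1) + 2*(-1)*conj(1) + 5*(0)*conj(1) + 5*(0)*conj(-1)]
      = (1/20)[(4) + (4) + (-2) + (-2) + (-2) + (-2) + (0) + (0)] = 0/20 = 0
  <chi_7*chi_8, chi_4> = (1/20)[1*(4)*conj(1) + 1*(-4)*conj(-1) + 2*(1)*conj(-1) + 2*(-1)*conj(1) + 2*(1)*conj(-1) + 2*(-1)*conj(1) + 5*(0)*conj(-1) + 5*(0)*conj(1)]
      = (1/20)[(4) + (4) + (-2) + (-2) + (-2) + (-2) + (0) + (0)] = 0/20 = 0
  <chi_7*chi_8, chi_5> = (1/20)[1*(4)*conj(2) + 1*(-4)*conj(-2) + 2*(1)*conj(1/2 + sqrt(5)/2) + 2*(-1)*conj(-1/2 + sqrt(5)/2) + 2*(1)*conj(1/2 - sqrt(5)/2) + 2*(-1)*conj(-sqrt(5)/2 - 1/2) + 5*(0)*conj(0) + 5*(0)*conj(0)]
      = (1/20)[(8) + (8) + (1 + sqrt(5)) + (1 - sqrt(5)) + (1 - sqrt(5)) + (1 + sqrt(5)) + (0) + (0)] = 20/20 = 1
  <chi_7*chi_8, chi_6> = (1/20)[1*(4)*conj(2) + 1*(-4)*conj(2) + 2*(1)*conj(-1/2 + sqrt(5)/2) + 2*(-1)*conj(-sqrt(5)/2 - 1/2) + 2*(1)*conj(-sqrt(5)/2 - 1/2) + 2*(-1)*conj(-1/2 + sqrt(5)/2) + 5*(0)*conj(0) + 5*(0)*conj(0)]
      = (1/20)[(8) + (-8) + (-1 + sqrt(5)) + (1 + sqrt(5)) + (-sqrt(5) - 1) + (1 - sqrt(5)) + (0) + (0)] = 0/20 = 0
  <chi_7*chi_8, chi_7> = (1/20)[1*(4)*conj(2) + 1*(-4)*conj(-2) + 2*(1)*conj(1/2 - sqrt(5)/2) + 2*(-1)*conj(-sqrt(5)/2 - 1/2) + 2*(1)*conj(1/2 + sqrt(5)/2) + 2*(-1)*conj(-1/2 + sqrt(5)/2) + 5*(0)*conj(0) + 5*(0)*conj(0)]
      = (1/20)[(8) + (8) + (1 - sqrt(5)) + (1 + sqrt(5)) + (1 + sqrt(5)) + (1 - sqrt(5)) + (0) + (0)] = 20/20 = 1
  <chi_7*chi_8, chi_8> = (1/20)[1*(4)*conj(2) + 1*(-4)*conj(2) + 2*(1)*conj(-sqrt(5)/2 - 1/2) + 2*(-1)*conj(-1/2 + sqrt(5)/2) + 2*(1)*conj(-1/2 + sqrt(5)/2) + 2*(-1)*conj(-sqrt(5)/2 - 1/2) + 5*(0)*conj(0) + 5*(0)*conj(0)]
      = (1/20)[(8) + (-8) + (-sqrt(5) - 1) + (1 - sqrt(5)) + (-1 + sqrt(5)) + (1 + sqrt(5)) + (0) + (0)] = 0/20 = 0
Hence the multiplicities are chi_5: 1, chi_7: 1. Dimension check: dim(chi_7)*dim(chi_8) = 2*2 = 4 and sum (mult * dim) = 1*2 + 1*2 = 4.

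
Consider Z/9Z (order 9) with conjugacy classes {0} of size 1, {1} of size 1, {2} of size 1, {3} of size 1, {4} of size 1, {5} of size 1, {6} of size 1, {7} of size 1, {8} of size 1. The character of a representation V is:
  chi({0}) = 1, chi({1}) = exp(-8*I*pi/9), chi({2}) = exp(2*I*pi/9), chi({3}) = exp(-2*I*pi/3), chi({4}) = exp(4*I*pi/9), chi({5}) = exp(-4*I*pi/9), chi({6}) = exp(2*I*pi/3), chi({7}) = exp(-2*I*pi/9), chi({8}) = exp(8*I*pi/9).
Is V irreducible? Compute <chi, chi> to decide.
Irreducible: <chi, chi> = 1.

Details: <chi, chi> = (1/|G|) sum_C |C| * |chi(C)|^2 = (1/9)[1*|1|^2 + 1*|exp(-8*I*pi/9)|^2 + 1*|exp(2*I*pi/9)|^2 + 1*|exp(-2*I*pi/3)|^2 + 1*|exp(4*I*pi/9)|^2 + 1*|exp(-4*I*pi/9)|^2 + 1*|exp(2*I*pi/3)|^2 + 1*|exp(-2*I*pi/9)|^2 + 1*|exp(8*I*pi/9)|^2]
  = (1/9)[(1) + (1) + (1) + (1) + (1) + (1) + (1) + (1) + (1)] = 9/9 = 1.
(Exp terms are combined using exp(i*s)*conj(exp(i*t)) = exp(i*(s-t)), and sums of them are collapsed using the identity that for every m > 1 the m distinct m-th roots of unity sum to 0, e.g. 1 + exp(2*I*pi/3) + exp(-2*I*pi/3) = 0.)
A character is irreducible iff <chi, chi> = 1, so this representation is irreducible.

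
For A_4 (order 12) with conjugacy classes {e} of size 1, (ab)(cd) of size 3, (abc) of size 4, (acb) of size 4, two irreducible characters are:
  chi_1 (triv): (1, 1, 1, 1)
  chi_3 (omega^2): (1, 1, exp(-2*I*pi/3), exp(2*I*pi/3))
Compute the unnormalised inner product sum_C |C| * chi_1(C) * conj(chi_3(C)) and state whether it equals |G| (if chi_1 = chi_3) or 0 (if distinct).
Sum = 0; so <chi_1, chi_3> = 0 (distinct irreducibles are orthogonal).

Argument: Compute term by term over conjugacy classes (|C| * chi_1(C) * conj(chi_3(C))):
  1*(1)*conj(1) + 3*(1)*conj(1) + 4*(1)*conj(exp(-2*I*pi/3)) + 4*(1)*conj(exp(2*I*pi/3))
  = (1) + (3) + (4*exp(2*I*pi/3)) + (4*exp(-2*I*pi/3))
  = 0.
(Exp terms are combined using exp(i*s)*conj(exp(i*t)) = exp(i*(s-t)), and sums of them are collapsed using the identity that for every m > 1 the m distinct m-th roots of unity sum to 0, e.g. 1 + exp(2*I*pi/3) + exp(-2*I*pi/3) = 0.)
Dividing by |G| = 12 gives 0/12 = 0, matching the row-orthogonality relation <chi_1, chi_3> = [chi_1 = chi_3].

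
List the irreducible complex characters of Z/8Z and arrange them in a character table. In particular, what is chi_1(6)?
Character table of Z/8Z (irreps indexed chi_0,...,chi_7 with chi_k(m) = zeta_8^(k*m), zeta_8 = exp(2*pi*i/8)):
  irrep \ class  {0} (size 1)  {1} (size 1)    {2} (size 1)  {3} (size 1)    {4} (size 1)  {5} (size 1)    {6} (size 1)  {7} (size 1)  
  chi_0          1             1               1             1               1             1               1             1             
  chi_1          1             exp(I*pi/4)     I             exp(3*I*pi/4)   -1            exp(-3*I*pi/4)  -I            exp(-I*pi/4)  
  chi_2          1             I               -1            -I              1             I               -1            -I            
  chi_3          1             exp(3*I*pi/4)   -I            exp(I*pi/4)     -1            exp(-I*pi/4)    I             exp(-3*I*pi/4)
  chi_4          1             -1              1             -1              1             -1              1             -1            
  chi_5          1             exp(-3*I*pi/4)  I             exp(-I*pi/4)    -1            exp(I*pi/4)     -I            exp(3*I*pi/4) 
  chi_6          1             -I              -1            I               1             -I              -1            I             
  chi_7          1             exp(-I*pi/4)    -I            exp(-3*I*pi/4)  -1            exp(3*I*pi/4)   I             exp(I*pi/4)   

Spot check: chi_1(6) = zeta_8^(1*6) = zeta_8^6 = -I.

Proof sketch: Z/8Z is abelian, so all 8 irreducible complex representations are 1-dimensional. They are given by chi_k(m) = zeta_8^(k*m) for k = 0,...,7. Row orthogonality: sum_m chi_k(m) conj(chi_l(m)) = 8 * [k = l].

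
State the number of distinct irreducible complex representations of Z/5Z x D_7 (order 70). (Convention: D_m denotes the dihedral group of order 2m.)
25

Solution. The number of irreducible complex representations of a finite group equals its number of conjugacy classes. For a direct product, #classes(G x H) = #classes(G) * #classes(H). Z/5Z has 5 classes (abelian), D_7 has 5 classes, so 5 * 5 = 25, so Z/5Z x D_7 (order 70) has exactly 25 irreducible complex representations.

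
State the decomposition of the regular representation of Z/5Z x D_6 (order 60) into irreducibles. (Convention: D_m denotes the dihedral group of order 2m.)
Each irreducible V_i of dimension d_i appears with multiplicity d_i, i.e. rho_reg = (direct sum over all irreducibles V_i) d_i V_i. The irreducible dimensions for Z/5Z x D_6 are 1, 1, 1, 1, 1, 1, 1, 1, 1, 1, 1, 1, 1, 1, 1, 1, 1, 1, 1, 1, 2, 2, 2, 2, 2, 2, 2, 2, 2, 2: 20 irreducibles of dimension 1, each with multiplicity 1; 10 irreducibles of dimension 2, each with multiplicity 2. Total dimension 20*1*1 + 10*2*2 = 60 = |G|.

Details: General theorem: in the regular representation of a finite group G, each irreducible appears with multiplicity equal to its dimension. Check: dim(rho_reg) = sum d_i^2 = 1 + 1 + 1 + 1 + 1 + 1 + 1 + 1 + 1 + 1 + 1 + 1 + 1 + 1 + 1 + 1 + 1 + 1 + 1 + 1 + 4 + 4 + 4 + 4 + 4 + 4 + 4 + 4 + 4 + 4 = 60 = |G|.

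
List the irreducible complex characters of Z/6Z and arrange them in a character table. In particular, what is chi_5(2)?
Character table of Z/6Z (irreps indexed chi_0,...,chi_5 with chi_k(m) = zeta_6^(k*m), zeta_6 = exp(2*pi*i/6)):
  irrep \ class  {0} (size 1)  {1} (size 1)    {2} (size 1)    {3} (size 1)  {4} (size 1)    {5} (size 1)  
  chi_0          1             1               1               1             1               1             
  chi_1          1             exp(I*pi/3)     exp(2*I*pi/3)   -1            exp(-2*I*pi/3)  exp(-I*pi/3)  
  chi_2          1             exp(2*I*pi/3)   exp(-2*I*pi/3)  1             exp(2*I*pi/3)   exp(-2*I*pi/3)
  chi_3          1             -1              1               -1            1               -1            
  chi_4          1             exp(-2*I*pi/3)  exp(2*I*pi/3)   1             exp(-2*I*pi/3)  exp(2*I*pi/3) 
  chi_5          1             exp(-I*pi/3)    exp(-2*I*pi/3)  -1            exp(2*I*pi/3)   exp(I*pi/3)   

Spot check: chi_5(2) = zeta_6^(5*2) = zeta_6^10 = exp(-2*I*pi/3).

Derivation: Z/6Z is abelian, so all 6 irreducible complex representations are 1-dimensional. They are given by chi_k(m) = zeta_6^(k*m) for k = 0,...,5. Row orthogonality: sum_m chi_k(m) conj(chi_l(m)) = 6 * [k = l].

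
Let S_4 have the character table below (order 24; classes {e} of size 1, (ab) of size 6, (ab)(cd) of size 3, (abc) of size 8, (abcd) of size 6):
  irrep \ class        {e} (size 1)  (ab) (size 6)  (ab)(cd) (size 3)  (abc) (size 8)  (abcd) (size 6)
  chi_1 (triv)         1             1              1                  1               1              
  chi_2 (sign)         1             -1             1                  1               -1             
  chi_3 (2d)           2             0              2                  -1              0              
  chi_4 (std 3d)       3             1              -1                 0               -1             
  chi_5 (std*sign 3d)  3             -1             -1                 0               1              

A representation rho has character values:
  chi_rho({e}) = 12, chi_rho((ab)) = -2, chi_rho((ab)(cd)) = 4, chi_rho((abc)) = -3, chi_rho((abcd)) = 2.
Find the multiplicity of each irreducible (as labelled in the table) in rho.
Multiplicities: chi_1: 0, chi_2: 0, chi_3: 3, chi_4: 0, chi_5: 2.

Working: Use <chi_rho, chi> = (1/|G|) sum_C |C| * chi_rho(C) * conj(chi(C)) with |G| = 24 for each irreducible chi in the table:
  <chi_rho, chi_1> = (1/24)[1*(12)*conj(1) + 6*(-2)*conj(1) + 3*(4)*conj(1) + 8*(-3)*conj(1) + 6*(2)*conj(1)]
      = (1/24)[(12) + (-12) + (12) + (-24) + (12)] = 0/24 = 0
  <chi_rho, chi_2> = (1/24)[1*(12)*conj(1) + 6*(-2)*conj(-1) + 3*(4)*conj(1) + 8*(-3)*conj(1) + 6*(2)*conj(-1)]
      = (1/24)[(12) + (12) + (12) + (-24) + (-12)] = 0/24 = 0
  <chi_rho, chi_3> = (1/24)[1*(12)*conj(2) + 6*(-2)*conj(0) + 3*(4)*conj(2) + 8*(-3)*conj(-1) + 6*(2)*conj(0)]
      = (1/24)[(24) + (0) + (24) + (24) + (0)] = 72/24 = 3
  <chi_rho, chi_4> = (1/24)[1*(12)*conj(3) + 6*(-2)*conj(1) + 3*(4)*conj(-1) + 8*(-3)*conj(0) + 6*(2)*conj(-1)]
      = (1/24)[(36) + (-12) + (-12) + (0) + (-12)] = 0/24 = 0
  <chi_rho, chi_5> = (1/24)[1*(12)*conj(3) + 6*(-2)*conj(-1) + 3*(4)*conj(-1) + 8*(-3)*conj(0) + 6*(2)*conj(1)]
      = (1/24)[(36) + (12) + (-12) + (0) + (12)] = 48/24 = 2
Dimension check: dim(rho) = sum (mult * dim) = 0*1 + 0*1 + 3*2 + 0*3 + 2*3 = 12 = chi_rho(e) = 12.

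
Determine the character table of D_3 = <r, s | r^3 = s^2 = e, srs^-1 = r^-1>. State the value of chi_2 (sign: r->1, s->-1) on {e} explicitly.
Conjugacy classes: {e} of size 1, {r^1, r^2} of size 2, {s, sr, ..., sr^2} of size 3.
Character table:
  irrep \ class              {e} (size 1)  {r^1, r^2} (size 2)  {s, sr, ..., sr^2} (size 3)
  chi_1 (triv)               1             1                    1                          
  chi_2 (sign: r->1, s->-1)  1             1                    -1                         
  chi_3 (2d, j=1)            2             -1                   0                          

Spot check: chi_2 (sign: r->1, s->-1) on {e} = 1.

Explanation: D_3 has order 2*3 = 6 with 3 conjugacy classes, hence 3 irreducibles. Sum of squared dims 1 + 1 + 4 = 6 = |G|. Linear characters come from the abelianisation; the 2-dimensional irreps have character r^k -> 2*cos(2*pi*j*k/3), reflections -> 0.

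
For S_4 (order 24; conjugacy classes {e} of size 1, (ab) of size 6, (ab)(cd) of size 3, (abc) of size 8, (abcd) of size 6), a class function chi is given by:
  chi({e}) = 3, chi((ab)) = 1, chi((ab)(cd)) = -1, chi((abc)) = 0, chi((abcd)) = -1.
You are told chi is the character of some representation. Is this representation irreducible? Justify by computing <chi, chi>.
Irreducible: <chi, chi> = 1.

Argument: <chi, chi> = (1/|G|) sum_C |C| * |chi(C)|^2 = (1/24)[1*|3|^2 + 6*|1|^2 + 3*|-1|^2 + 8*|0|^2 + 6*|-1|^2]
  = (1/24)[(9) + (6) + (3) + (0) + (6)] = 24/24 = 1.
A character is irreducible iff <chi, chi> = 1, so this representation is irreducible.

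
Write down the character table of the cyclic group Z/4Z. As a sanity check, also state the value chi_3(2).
Character table of Z/4Z (irreps indexed chi_0,...,chi_3 with chi_k(m) = zeta_4^(k*m), zeta_4 = exp(2*pi*i/4)):
  irrep \ class  {0} (size 1)  {1} (size 1)  {2} (size 1)  {3} (size 1)
  chi_0          1             1             1             1           
  chi_1          1             I             -1            -I          
  chi_2          1             -1            1             -1          
  chi_3          1             -I            -1            I           

Spot check: chi_3(2) = zeta_4^(3*2) = zeta_4^6 = -1.

Working: Z/4Z is abelian, so all 4 irreducible complex representations are 1-dimensional. They are given by chi_k(m) = zeta_4^(k*m) for k = 0,...,3. Row orthogonality: sum_m chi_k(m) conj(chi_l(m)) = 4 * [k = l].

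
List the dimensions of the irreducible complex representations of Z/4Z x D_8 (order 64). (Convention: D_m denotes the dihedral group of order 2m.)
Dimensions: 1, 1, 1, 1, 1, 1, 1, 1, 1, 1, 1, 1, 1, 1, 1, 1, 2, 2, 2, 2, 2, 2, 2, 2, 2, 2, 2, 2

Justification: There are 28 irreducibles (= number of conjugacy classes). Their dimensions d_i satisfy sum d_i^2 = |G| = 64: 1 + 1 + 1 + 1 + 1 + 1 + 1 + 1 + 1 + 1 + 1 + 1 + 1 + 1 + 1 + 1 + 4 + 4 + 4 + 4 + 4 + 4 + 4 + 4 + 4 + 4 + 4 + 4 = 64. (For the product with Z/4Z: each of the 4 1-dim characters of Z/4Z tensors with each irrep of D_8, giving 4 copies of each D_8-dimension.)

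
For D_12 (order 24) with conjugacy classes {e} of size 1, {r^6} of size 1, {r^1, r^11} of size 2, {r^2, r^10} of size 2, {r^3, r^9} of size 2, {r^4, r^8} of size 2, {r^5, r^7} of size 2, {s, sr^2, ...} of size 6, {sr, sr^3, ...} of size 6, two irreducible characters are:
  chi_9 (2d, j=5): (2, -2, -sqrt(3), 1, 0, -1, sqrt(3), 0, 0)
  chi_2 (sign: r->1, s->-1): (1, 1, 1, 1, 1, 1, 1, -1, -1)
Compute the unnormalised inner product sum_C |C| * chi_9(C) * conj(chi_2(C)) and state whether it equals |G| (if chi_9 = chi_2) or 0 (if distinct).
Sum = 0; so <chi_9, chi_2> = 0 (distinct irreducibles are orthogonal).

Proof sketch: Compute term by term over conjugacy classes (|C| * chi_9(C) * conj(chi_2(C))):
  1*(2)*conj(1) + 1*(-2)*conj(1) + 2*(-sqrt(3))*conj(1) + 2*(1)*conj(1) + 2*(0)*conj(1) + 2*(-1)*conj(1) + 2*(sqrt(3))*conj(1) + 6*(0)*conj(-1) + 6*(0)*conj(-1)
  = (2) + (-2) + (-2*sqrt(3)) + (2) + (0) + (-2) + (2*sqrt(3)) + (0) + (0)
  = 0.
Dividing by |G| = 24 gives 0/24 = 0, matching the row-orthogonality relation <chi_9, chi_2> = [chi_9 = chi_2].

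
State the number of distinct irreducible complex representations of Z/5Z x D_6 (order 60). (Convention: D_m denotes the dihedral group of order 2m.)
30

Reasoning: The number of irreducible complex representations of a finite group equals its number of conjugacy classes. For a direct product, #classes(G x H) = #classes(G) * #classes(H). Z/5Z has 5 classes (abelian), D_6 has 6 classes, so 5 * 6 = 30, so Z/5Z x D_6 (order 60) has exactly 30 irreducible complex representations.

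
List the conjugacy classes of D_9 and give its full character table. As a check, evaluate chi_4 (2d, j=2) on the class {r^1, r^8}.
Conjugacy classes: {e} of size 1, {r^1, r^8} of size 2, {r^2, r^7} of size 2, {r^3, r^6} of size 2, {r^4, r^5} of size 2, {s, sr, ..., sr^8} of size 9.
Character table:
  irrep \ class              {e} (size 1)  {r^1, r^8} (size 2)  {r^2, r^7} (size 2)  {r^3, r^6} (size 2)  {r^4, r^5} (size 2)  {s, sr, ..., sr^8} (size 9)
  chi_1 (triv)               1             1                    1                    1                    1                    1                          
  chi_2 (sign: r->1, s->-1)  1             1                    1                    1                    1                    -1                         
  chi_3 (2d, j=1)            2             2*cos(2*pi/9)        2*cos(4*pi/9)        -1                   -2*cos(pi/9)         0                          
  chi_4 (2d, j=2)            2             2*cos(4*pi/9)        -2*cos(pi/9)         -1                   2*cos(2*pi/9)        0                          
  chi_5 (2d, j=3)            2             -1                   -1                   2                    -1                   0                          
  chi_6 (2d, j=4)            2             -2*cos(pi/9)         2*cos(2*pi/9)        -1                   2*cos(4*pi/9)        0                          

Spot check: chi_4 (2d, j=2) on {r^1, r^8} = 2*cos(4*pi/9).

Why: D_9 has order 2*9 = 18 with 6 conjugacy classes, hence 6 irreducibles. Sum of squared dims 1 + 1 + 4 + 4 + 4 + 4 = 18 = |G|. Linear characters come from the abelianisation; the 2-dimensional irreps have character r^k -> 2*cos(2*pi*j*k/9), reflections -> 0.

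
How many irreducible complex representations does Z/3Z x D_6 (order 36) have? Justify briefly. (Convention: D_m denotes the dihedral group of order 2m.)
18

Justification: The number of irreducible complex representations of a finite group equals its number of conjugacy classes. For a direct product, #classes(G x H) = #classes(G) * #classes(H). Z/3Z has 3 classes (abelian), D_6 has 6 classes, so 3 * 6 = 18, so Z/3Z x D_6 (order 36) has exactly 18 irreducible complex representations.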